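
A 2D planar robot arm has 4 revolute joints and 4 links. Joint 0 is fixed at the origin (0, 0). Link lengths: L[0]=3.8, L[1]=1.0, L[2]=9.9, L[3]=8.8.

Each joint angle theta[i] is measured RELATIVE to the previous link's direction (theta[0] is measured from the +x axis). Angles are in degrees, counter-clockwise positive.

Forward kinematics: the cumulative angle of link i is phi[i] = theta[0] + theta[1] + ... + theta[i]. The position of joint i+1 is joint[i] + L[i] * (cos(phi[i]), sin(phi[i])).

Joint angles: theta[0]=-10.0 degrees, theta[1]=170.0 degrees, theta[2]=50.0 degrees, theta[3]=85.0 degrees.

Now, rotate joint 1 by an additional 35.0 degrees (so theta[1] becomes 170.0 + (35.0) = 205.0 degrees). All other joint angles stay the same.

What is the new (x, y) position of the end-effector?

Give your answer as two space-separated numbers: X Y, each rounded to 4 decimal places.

Answer: 6.2134 -14.2911

Derivation:
joint[0] = (0.0000, 0.0000)  (base)
link 0: phi[0] = -10 = -10 deg
  cos(-10 deg) = 0.9848, sin(-10 deg) = -0.1736
  joint[1] = (0.0000, 0.0000) + 3.8 * (0.9848, -0.1736) = (0.0000 + 3.7423, 0.0000 + -0.6599) = (3.7423, -0.6599)
link 1: phi[1] = -10 + 205 = 195 deg
  cos(195 deg) = -0.9659, sin(195 deg) = -0.2588
  joint[2] = (3.7423, -0.6599) + 1 * (-0.9659, -0.2588) = (3.7423 + -0.9659, -0.6599 + -0.2588) = (2.7763, -0.9187)
link 2: phi[2] = -10 + 205 + 50 = 245 deg
  cos(245 deg) = -0.4226, sin(245 deg) = -0.9063
  joint[3] = (2.7763, -0.9187) + 9.9 * (-0.4226, -0.9063) = (2.7763 + -4.1839, -0.9187 + -8.9724) = (-1.4076, -9.8911)
link 3: phi[3] = -10 + 205 + 50 + 85 = 330 deg
  cos(330 deg) = 0.8660, sin(330 deg) = -0.5000
  joint[4] = (-1.4076, -9.8911) + 8.8 * (0.8660, -0.5000) = (-1.4076 + 7.6210, -9.8911 + -4.4000) = (6.2134, -14.2911)
End effector: (6.2134, -14.2911)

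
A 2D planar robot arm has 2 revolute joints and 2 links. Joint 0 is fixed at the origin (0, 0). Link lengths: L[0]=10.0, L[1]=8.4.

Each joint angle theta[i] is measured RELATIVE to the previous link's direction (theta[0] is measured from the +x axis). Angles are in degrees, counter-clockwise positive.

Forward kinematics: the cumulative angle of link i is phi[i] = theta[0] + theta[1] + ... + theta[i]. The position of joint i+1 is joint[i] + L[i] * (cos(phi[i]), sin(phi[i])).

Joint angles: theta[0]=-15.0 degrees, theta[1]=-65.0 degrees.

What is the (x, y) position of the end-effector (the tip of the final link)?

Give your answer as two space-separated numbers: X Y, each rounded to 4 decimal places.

Answer: 11.1179 -10.8606

Derivation:
joint[0] = (0.0000, 0.0000)  (base)
link 0: phi[0] = -15 = -15 deg
  cos(-15 deg) = 0.9659, sin(-15 deg) = -0.2588
  joint[1] = (0.0000, 0.0000) + 10 * (0.9659, -0.2588) = (0.0000 + 9.6593, 0.0000 + -2.5882) = (9.6593, -2.5882)
link 1: phi[1] = -15 + -65 = -80 deg
  cos(-80 deg) = 0.1736, sin(-80 deg) = -0.9848
  joint[2] = (9.6593, -2.5882) + 8.4 * (0.1736, -0.9848) = (9.6593 + 1.4586, -2.5882 + -8.2724) = (11.1179, -10.8606)
End effector: (11.1179, -10.8606)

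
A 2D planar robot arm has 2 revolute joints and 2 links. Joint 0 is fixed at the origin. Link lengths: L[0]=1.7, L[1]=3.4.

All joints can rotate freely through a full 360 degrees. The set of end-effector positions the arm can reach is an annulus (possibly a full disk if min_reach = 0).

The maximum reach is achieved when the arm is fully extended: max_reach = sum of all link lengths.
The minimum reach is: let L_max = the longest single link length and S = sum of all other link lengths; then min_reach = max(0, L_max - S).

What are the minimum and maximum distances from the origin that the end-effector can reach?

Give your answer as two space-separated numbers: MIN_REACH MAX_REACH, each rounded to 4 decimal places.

Link lengths: [1.7, 3.4]
max_reach = 1.7 + 3.4 = 5.1
L_max = max([1.7, 3.4]) = 3.4
S (sum of others) = 5.1 - 3.4 = 1.7
min_reach = max(0, 3.4 - 1.7) = max(0, 1.7) = 1.7

Answer: 1.7000 5.1000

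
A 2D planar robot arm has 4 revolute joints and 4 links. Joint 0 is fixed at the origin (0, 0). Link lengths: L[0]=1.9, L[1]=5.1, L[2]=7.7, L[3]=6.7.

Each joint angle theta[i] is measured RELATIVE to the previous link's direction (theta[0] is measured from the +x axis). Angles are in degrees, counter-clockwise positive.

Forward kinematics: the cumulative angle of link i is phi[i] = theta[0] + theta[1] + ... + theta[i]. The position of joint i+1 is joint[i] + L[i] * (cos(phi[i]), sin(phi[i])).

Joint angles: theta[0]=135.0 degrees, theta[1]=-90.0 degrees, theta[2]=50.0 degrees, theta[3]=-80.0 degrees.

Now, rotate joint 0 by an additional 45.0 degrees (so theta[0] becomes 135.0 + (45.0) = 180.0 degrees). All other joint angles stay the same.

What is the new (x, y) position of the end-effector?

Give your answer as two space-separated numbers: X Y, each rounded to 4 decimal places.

joint[0] = (0.0000, 0.0000)  (base)
link 0: phi[0] = 180 = 180 deg
  cos(180 deg) = -1.0000, sin(180 deg) = 0.0000
  joint[1] = (0.0000, 0.0000) + 1.9 * (-1.0000, 0.0000) = (0.0000 + -1.9000, 0.0000 + 0.0000) = (-1.9000, 0.0000)
link 1: phi[1] = 180 + -90 = 90 deg
  cos(90 deg) = 0.0000, sin(90 deg) = 1.0000
  joint[2] = (-1.9000, 0.0000) + 5.1 * (0.0000, 1.0000) = (-1.9000 + 0.0000, 0.0000 + 5.1000) = (-1.9000, 5.1000)
link 2: phi[2] = 180 + -90 + 50 = 140 deg
  cos(140 deg) = -0.7660, sin(140 deg) = 0.6428
  joint[3] = (-1.9000, 5.1000) + 7.7 * (-0.7660, 0.6428) = (-1.9000 + -5.8985, 5.1000 + 4.9495) = (-7.7985, 10.0495)
link 3: phi[3] = 180 + -90 + 50 + -80 = 60 deg
  cos(60 deg) = 0.5000, sin(60 deg) = 0.8660
  joint[4] = (-7.7985, 10.0495) + 6.7 * (0.5000, 0.8660) = (-7.7985 + 3.3500, 10.0495 + 5.8024) = (-4.4485, 15.8518)
End effector: (-4.4485, 15.8518)

Answer: -4.4485 15.8518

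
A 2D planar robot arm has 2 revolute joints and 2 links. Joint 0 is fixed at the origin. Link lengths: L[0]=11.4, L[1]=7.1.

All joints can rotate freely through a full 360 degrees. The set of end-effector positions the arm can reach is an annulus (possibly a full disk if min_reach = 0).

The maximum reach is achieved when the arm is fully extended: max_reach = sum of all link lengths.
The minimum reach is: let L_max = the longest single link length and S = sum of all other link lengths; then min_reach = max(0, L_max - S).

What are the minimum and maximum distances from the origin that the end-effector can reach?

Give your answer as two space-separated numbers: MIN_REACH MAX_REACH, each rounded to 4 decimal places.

Answer: 4.3000 18.5000

Derivation:
Link lengths: [11.4, 7.1]
max_reach = 11.4 + 7.1 = 18.5
L_max = max([11.4, 7.1]) = 11.4
S (sum of others) = 18.5 - 11.4 = 7.1
min_reach = max(0, 11.4 - 7.1) = max(0, 4.3) = 4.3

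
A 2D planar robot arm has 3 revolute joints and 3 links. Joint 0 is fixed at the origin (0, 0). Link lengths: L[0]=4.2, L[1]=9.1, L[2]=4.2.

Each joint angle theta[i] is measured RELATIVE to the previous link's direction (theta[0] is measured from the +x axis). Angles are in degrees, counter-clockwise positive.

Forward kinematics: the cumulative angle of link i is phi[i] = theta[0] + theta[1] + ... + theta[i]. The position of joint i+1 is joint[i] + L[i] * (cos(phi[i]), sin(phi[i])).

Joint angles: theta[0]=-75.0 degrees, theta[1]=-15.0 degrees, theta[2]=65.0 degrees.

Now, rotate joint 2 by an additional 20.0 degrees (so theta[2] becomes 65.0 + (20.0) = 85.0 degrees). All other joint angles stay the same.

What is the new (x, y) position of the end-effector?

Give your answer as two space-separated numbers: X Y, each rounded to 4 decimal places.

Answer: 5.2711 -13.5229

Derivation:
joint[0] = (0.0000, 0.0000)  (base)
link 0: phi[0] = -75 = -75 deg
  cos(-75 deg) = 0.2588, sin(-75 deg) = -0.9659
  joint[1] = (0.0000, 0.0000) + 4.2 * (0.2588, -0.9659) = (0.0000 + 1.0870, 0.0000 + -4.0569) = (1.0870, -4.0569)
link 1: phi[1] = -75 + -15 = -90 deg
  cos(-90 deg) = 0.0000, sin(-90 deg) = -1.0000
  joint[2] = (1.0870, -4.0569) + 9.1 * (0.0000, -1.0000) = (1.0870 + 0.0000, -4.0569 + -9.1000) = (1.0870, -13.1569)
link 2: phi[2] = -75 + -15 + 85 = -5 deg
  cos(-5 deg) = 0.9962, sin(-5 deg) = -0.0872
  joint[3] = (1.0870, -13.1569) + 4.2 * (0.9962, -0.0872) = (1.0870 + 4.1840, -13.1569 + -0.3661) = (5.2711, -13.5229)
End effector: (5.2711, -13.5229)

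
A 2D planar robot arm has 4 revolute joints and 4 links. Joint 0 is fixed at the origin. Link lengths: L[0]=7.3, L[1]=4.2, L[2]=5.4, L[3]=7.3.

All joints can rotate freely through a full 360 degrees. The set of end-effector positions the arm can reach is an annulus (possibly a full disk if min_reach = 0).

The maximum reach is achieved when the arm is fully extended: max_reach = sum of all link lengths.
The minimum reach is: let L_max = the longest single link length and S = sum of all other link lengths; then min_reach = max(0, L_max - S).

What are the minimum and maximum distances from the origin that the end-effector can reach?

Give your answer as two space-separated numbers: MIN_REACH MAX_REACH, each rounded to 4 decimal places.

Answer: 0.0000 24.2000

Derivation:
Link lengths: [7.3, 4.2, 5.4, 7.3]
max_reach = 7.3 + 4.2 + 5.4 + 7.3 = 24.2
L_max = max([7.3, 4.2, 5.4, 7.3]) = 7.3
S (sum of others) = 24.2 - 7.3 = 16.9
min_reach = max(0, 7.3 - 16.9) = max(0, -9.6) = 0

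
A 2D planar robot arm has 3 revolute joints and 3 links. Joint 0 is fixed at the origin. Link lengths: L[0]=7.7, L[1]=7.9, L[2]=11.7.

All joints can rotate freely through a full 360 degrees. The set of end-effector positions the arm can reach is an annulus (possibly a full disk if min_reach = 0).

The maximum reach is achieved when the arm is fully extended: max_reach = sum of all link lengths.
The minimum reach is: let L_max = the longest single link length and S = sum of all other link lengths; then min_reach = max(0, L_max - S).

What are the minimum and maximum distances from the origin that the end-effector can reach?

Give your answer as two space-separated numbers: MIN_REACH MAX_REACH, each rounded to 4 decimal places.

Link lengths: [7.7, 7.9, 11.7]
max_reach = 7.7 + 7.9 + 11.7 = 27.3
L_max = max([7.7, 7.9, 11.7]) = 11.7
S (sum of others) = 27.3 - 11.7 = 15.6
min_reach = max(0, 11.7 - 15.6) = max(0, -3.9) = 0

Answer: 0.0000 27.3000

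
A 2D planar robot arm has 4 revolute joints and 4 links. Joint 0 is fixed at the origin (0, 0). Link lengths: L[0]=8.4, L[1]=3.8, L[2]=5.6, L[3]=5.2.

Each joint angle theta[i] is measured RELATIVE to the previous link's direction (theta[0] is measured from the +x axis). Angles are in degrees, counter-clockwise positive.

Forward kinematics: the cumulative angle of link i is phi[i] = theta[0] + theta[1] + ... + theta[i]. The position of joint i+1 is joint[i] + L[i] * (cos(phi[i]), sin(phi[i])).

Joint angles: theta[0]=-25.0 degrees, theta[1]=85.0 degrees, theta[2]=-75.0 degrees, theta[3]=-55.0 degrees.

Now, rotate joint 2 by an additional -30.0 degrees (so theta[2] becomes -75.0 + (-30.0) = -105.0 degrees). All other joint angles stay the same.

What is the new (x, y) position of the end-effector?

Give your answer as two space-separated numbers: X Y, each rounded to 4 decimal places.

joint[0] = (0.0000, 0.0000)  (base)
link 0: phi[0] = -25 = -25 deg
  cos(-25 deg) = 0.9063, sin(-25 deg) = -0.4226
  joint[1] = (0.0000, 0.0000) + 8.4 * (0.9063, -0.4226) = (0.0000 + 7.6130, 0.0000 + -3.5500) = (7.6130, -3.5500)
link 1: phi[1] = -25 + 85 = 60 deg
  cos(60 deg) = 0.5000, sin(60 deg) = 0.8660
  joint[2] = (7.6130, -3.5500) + 3.8 * (0.5000, 0.8660) = (7.6130 + 1.9000, -3.5500 + 3.2909) = (9.5130, -0.2591)
link 2: phi[2] = -25 + 85 + -105 = -45 deg
  cos(-45 deg) = 0.7071, sin(-45 deg) = -0.7071
  joint[3] = (9.5130, -0.2591) + 5.6 * (0.7071, -0.7071) = (9.5130 + 3.9598, -0.2591 + -3.9598) = (13.4728, -4.2189)
link 3: phi[3] = -25 + 85 + -105 + -55 = -100 deg
  cos(-100 deg) = -0.1736, sin(-100 deg) = -0.9848
  joint[4] = (13.4728, -4.2189) + 5.2 * (-0.1736, -0.9848) = (13.4728 + -0.9030, -4.2189 + -5.1210) = (12.5698, -9.3399)
End effector: (12.5698, -9.3399)

Answer: 12.5698 -9.3399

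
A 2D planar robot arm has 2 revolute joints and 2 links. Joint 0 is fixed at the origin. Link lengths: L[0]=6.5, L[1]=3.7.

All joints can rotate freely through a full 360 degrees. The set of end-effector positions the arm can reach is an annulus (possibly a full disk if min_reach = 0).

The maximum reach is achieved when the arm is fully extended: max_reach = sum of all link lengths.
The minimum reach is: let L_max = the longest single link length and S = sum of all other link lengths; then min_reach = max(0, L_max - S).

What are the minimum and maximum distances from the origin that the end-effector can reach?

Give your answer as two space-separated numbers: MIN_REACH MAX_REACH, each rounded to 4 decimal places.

Answer: 2.8000 10.2000

Derivation:
Link lengths: [6.5, 3.7]
max_reach = 6.5 + 3.7 = 10.2
L_max = max([6.5, 3.7]) = 6.5
S (sum of others) = 10.2 - 6.5 = 3.7
min_reach = max(0, 6.5 - 3.7) = max(0, 2.8) = 2.8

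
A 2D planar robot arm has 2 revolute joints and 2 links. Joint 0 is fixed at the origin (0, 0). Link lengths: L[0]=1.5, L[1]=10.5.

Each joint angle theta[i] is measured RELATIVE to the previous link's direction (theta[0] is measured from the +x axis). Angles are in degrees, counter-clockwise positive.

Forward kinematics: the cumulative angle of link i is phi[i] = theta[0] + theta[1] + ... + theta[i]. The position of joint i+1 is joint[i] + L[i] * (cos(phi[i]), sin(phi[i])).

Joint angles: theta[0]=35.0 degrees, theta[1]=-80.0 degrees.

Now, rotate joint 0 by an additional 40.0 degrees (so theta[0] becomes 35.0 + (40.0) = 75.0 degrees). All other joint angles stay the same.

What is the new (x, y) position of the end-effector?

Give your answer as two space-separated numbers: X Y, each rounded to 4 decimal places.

Answer: 10.8483 0.5338

Derivation:
joint[0] = (0.0000, 0.0000)  (base)
link 0: phi[0] = 75 = 75 deg
  cos(75 deg) = 0.2588, sin(75 deg) = 0.9659
  joint[1] = (0.0000, 0.0000) + 1.5 * (0.2588, 0.9659) = (0.0000 + 0.3882, 0.0000 + 1.4489) = (0.3882, 1.4489)
link 1: phi[1] = 75 + -80 = -5 deg
  cos(-5 deg) = 0.9962, sin(-5 deg) = -0.0872
  joint[2] = (0.3882, 1.4489) + 10.5 * (0.9962, -0.0872) = (0.3882 + 10.4600, 1.4489 + -0.9151) = (10.8483, 0.5338)
End effector: (10.8483, 0.5338)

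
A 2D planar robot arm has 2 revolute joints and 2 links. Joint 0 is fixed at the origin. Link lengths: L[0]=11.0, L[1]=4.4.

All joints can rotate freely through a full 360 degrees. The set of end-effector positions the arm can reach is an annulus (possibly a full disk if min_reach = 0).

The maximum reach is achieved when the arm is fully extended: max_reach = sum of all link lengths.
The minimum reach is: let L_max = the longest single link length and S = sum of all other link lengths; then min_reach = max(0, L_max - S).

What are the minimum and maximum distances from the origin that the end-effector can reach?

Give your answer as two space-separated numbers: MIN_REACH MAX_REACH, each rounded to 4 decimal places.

Link lengths: [11.0, 4.4]
max_reach = 11 + 4.4 = 15.4
L_max = max([11.0, 4.4]) = 11
S (sum of others) = 15.4 - 11 = 4.4
min_reach = max(0, 11 - 4.4) = max(0, 6.6) = 6.6

Answer: 6.6000 15.4000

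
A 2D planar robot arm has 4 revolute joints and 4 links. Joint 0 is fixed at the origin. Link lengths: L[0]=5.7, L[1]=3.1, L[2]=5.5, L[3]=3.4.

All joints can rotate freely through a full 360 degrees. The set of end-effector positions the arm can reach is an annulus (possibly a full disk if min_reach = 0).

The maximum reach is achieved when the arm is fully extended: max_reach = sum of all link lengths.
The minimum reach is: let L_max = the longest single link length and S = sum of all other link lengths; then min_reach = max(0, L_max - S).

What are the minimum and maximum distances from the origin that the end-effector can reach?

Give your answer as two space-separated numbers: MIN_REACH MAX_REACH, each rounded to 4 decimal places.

Link lengths: [5.7, 3.1, 5.5, 3.4]
max_reach = 5.7 + 3.1 + 5.5 + 3.4 = 17.7
L_max = max([5.7, 3.1, 5.5, 3.4]) = 5.7
S (sum of others) = 17.7 - 5.7 = 12
min_reach = max(0, 5.7 - 12) = max(0, -6.3) = 0

Answer: 0.0000 17.7000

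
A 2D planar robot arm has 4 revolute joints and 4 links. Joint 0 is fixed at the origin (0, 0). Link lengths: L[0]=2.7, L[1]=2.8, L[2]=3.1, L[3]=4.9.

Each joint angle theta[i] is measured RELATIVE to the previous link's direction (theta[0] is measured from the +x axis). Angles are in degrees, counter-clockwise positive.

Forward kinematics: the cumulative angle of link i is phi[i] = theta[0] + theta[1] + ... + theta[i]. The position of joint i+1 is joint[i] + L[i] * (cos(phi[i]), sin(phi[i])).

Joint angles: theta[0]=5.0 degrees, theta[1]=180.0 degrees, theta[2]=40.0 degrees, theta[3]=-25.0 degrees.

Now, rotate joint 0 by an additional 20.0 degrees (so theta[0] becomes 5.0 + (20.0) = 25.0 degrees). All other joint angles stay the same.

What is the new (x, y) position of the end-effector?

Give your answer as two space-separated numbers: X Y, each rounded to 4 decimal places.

joint[0] = (0.0000, 0.0000)  (base)
link 0: phi[0] = 25 = 25 deg
  cos(25 deg) = 0.9063, sin(25 deg) = 0.4226
  joint[1] = (0.0000, 0.0000) + 2.7 * (0.9063, 0.4226) = (0.0000 + 2.4470, 0.0000 + 1.1411) = (2.4470, 1.1411)
link 1: phi[1] = 25 + 180 = 205 deg
  cos(205 deg) = -0.9063, sin(205 deg) = -0.4226
  joint[2] = (2.4470, 1.1411) + 2.8 * (-0.9063, -0.4226) = (2.4470 + -2.5377, 1.1411 + -1.1833) = (-0.0906, -0.0423)
link 2: phi[2] = 25 + 180 + 40 = 245 deg
  cos(245 deg) = -0.4226, sin(245 deg) = -0.9063
  joint[3] = (-0.0906, -0.0423) + 3.1 * (-0.4226, -0.9063) = (-0.0906 + -1.3101, -0.0423 + -2.8096) = (-1.4007, -2.8518)
link 3: phi[3] = 25 + 180 + 40 + -25 = 220 deg
  cos(220 deg) = -0.7660, sin(220 deg) = -0.6428
  joint[4] = (-1.4007, -2.8518) + 4.9 * (-0.7660, -0.6428) = (-1.4007 + -3.7536, -2.8518 + -3.1497) = (-5.1544, -6.0015)
End effector: (-5.1544, -6.0015)

Answer: -5.1544 -6.0015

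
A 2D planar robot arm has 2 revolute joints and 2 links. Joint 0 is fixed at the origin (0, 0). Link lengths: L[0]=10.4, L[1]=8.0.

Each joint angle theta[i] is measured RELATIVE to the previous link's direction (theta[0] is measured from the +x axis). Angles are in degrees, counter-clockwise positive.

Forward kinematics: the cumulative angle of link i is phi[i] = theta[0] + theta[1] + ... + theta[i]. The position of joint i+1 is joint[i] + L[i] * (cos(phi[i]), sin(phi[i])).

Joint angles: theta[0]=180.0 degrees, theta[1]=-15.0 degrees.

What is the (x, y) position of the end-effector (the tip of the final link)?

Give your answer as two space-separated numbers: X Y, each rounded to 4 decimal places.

joint[0] = (0.0000, 0.0000)  (base)
link 0: phi[0] = 180 = 180 deg
  cos(180 deg) = -1.0000, sin(180 deg) = 0.0000
  joint[1] = (0.0000, 0.0000) + 10.4 * (-1.0000, 0.0000) = (0.0000 + -10.4000, 0.0000 + 0.0000) = (-10.4000, 0.0000)
link 1: phi[1] = 180 + -15 = 165 deg
  cos(165 deg) = -0.9659, sin(165 deg) = 0.2588
  joint[2] = (-10.4000, 0.0000) + 8 * (-0.9659, 0.2588) = (-10.4000 + -7.7274, 0.0000 + 2.0706) = (-18.1274, 2.0706)
End effector: (-18.1274, 2.0706)

Answer: -18.1274 2.0706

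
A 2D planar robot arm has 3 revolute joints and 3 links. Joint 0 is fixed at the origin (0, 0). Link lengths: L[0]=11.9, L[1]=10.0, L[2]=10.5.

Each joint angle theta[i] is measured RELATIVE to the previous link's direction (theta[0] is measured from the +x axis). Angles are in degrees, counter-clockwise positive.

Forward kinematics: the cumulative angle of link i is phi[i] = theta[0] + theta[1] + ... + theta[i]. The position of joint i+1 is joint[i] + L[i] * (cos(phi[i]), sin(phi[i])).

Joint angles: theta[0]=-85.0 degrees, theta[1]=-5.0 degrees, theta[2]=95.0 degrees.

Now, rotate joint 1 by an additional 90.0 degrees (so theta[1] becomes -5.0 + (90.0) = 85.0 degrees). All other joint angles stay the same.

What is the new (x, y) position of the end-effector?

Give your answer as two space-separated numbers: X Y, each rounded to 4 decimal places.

joint[0] = (0.0000, 0.0000)  (base)
link 0: phi[0] = -85 = -85 deg
  cos(-85 deg) = 0.0872, sin(-85 deg) = -0.9962
  joint[1] = (0.0000, 0.0000) + 11.9 * (0.0872, -0.9962) = (0.0000 + 1.0372, 0.0000 + -11.8547) = (1.0372, -11.8547)
link 1: phi[1] = -85 + 85 = 0 deg
  cos(0 deg) = 1.0000, sin(0 deg) = 0.0000
  joint[2] = (1.0372, -11.8547) + 10 * (1.0000, 0.0000) = (1.0372 + 10.0000, -11.8547 + 0.0000) = (11.0372, -11.8547)
link 2: phi[2] = -85 + 85 + 95 = 95 deg
  cos(95 deg) = -0.0872, sin(95 deg) = 0.9962
  joint[3] = (11.0372, -11.8547) + 10.5 * (-0.0872, 0.9962) = (11.0372 + -0.9151, -11.8547 + 10.4600) = (10.1220, -1.3947)
End effector: (10.1220, -1.3947)

Answer: 10.1220 -1.3947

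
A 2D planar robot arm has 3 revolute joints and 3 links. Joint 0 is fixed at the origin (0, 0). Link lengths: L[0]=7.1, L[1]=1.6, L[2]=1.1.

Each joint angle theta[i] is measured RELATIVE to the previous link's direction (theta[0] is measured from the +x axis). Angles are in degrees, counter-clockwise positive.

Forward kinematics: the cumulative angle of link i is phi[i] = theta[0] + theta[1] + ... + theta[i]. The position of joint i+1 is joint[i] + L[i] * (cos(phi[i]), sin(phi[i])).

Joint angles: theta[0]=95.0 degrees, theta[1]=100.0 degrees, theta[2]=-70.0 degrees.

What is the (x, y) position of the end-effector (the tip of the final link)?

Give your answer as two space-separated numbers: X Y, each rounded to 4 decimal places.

Answer: -2.7952 7.5599

Derivation:
joint[0] = (0.0000, 0.0000)  (base)
link 0: phi[0] = 95 = 95 deg
  cos(95 deg) = -0.0872, sin(95 deg) = 0.9962
  joint[1] = (0.0000, 0.0000) + 7.1 * (-0.0872, 0.9962) = (0.0000 + -0.6188, 0.0000 + 7.0730) = (-0.6188, 7.0730)
link 1: phi[1] = 95 + 100 = 195 deg
  cos(195 deg) = -0.9659, sin(195 deg) = -0.2588
  joint[2] = (-0.6188, 7.0730) + 1.6 * (-0.9659, -0.2588) = (-0.6188 + -1.5455, 7.0730 + -0.4141) = (-2.1643, 6.6589)
link 2: phi[2] = 95 + 100 + -70 = 125 deg
  cos(125 deg) = -0.5736, sin(125 deg) = 0.8192
  joint[3] = (-2.1643, 6.6589) + 1.1 * (-0.5736, 0.8192) = (-2.1643 + -0.6309, 6.6589 + 0.9011) = (-2.7952, 7.5599)
End effector: (-2.7952, 7.5599)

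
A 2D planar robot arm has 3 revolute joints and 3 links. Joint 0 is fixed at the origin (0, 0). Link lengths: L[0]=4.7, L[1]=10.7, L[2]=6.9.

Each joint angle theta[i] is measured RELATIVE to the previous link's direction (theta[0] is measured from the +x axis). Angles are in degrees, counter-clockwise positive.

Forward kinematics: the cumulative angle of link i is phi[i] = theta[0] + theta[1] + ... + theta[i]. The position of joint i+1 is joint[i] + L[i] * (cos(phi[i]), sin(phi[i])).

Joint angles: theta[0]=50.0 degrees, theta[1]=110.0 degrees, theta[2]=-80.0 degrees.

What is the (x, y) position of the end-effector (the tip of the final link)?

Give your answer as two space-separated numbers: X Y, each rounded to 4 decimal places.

joint[0] = (0.0000, 0.0000)  (base)
link 0: phi[0] = 50 = 50 deg
  cos(50 deg) = 0.6428, sin(50 deg) = 0.7660
  joint[1] = (0.0000, 0.0000) + 4.7 * (0.6428, 0.7660) = (0.0000 + 3.0211, 0.0000 + 3.6004) = (3.0211, 3.6004)
link 1: phi[1] = 50 + 110 = 160 deg
  cos(160 deg) = -0.9397, sin(160 deg) = 0.3420
  joint[2] = (3.0211, 3.6004) + 10.7 * (-0.9397, 0.3420) = (3.0211 + -10.0547, 3.6004 + 3.6596) = (-7.0336, 7.2600)
link 2: phi[2] = 50 + 110 + -80 = 80 deg
  cos(80 deg) = 0.1736, sin(80 deg) = 0.9848
  joint[3] = (-7.0336, 7.2600) + 6.9 * (0.1736, 0.9848) = (-7.0336 + 1.1982, 7.2600 + 6.7952) = (-5.8354, 14.0552)
End effector: (-5.8354, 14.0552)

Answer: -5.8354 14.0552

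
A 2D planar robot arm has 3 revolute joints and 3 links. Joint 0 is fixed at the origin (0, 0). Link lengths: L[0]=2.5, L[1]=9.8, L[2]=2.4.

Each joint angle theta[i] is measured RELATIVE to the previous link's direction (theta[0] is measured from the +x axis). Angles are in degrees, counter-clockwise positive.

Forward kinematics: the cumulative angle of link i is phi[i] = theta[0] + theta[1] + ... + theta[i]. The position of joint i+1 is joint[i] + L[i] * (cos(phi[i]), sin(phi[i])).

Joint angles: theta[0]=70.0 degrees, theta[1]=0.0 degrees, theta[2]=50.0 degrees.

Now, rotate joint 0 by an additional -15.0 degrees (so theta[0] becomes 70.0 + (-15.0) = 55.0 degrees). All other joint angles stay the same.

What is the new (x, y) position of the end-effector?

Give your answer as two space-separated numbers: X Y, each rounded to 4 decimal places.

joint[0] = (0.0000, 0.0000)  (base)
link 0: phi[0] = 55 = 55 deg
  cos(55 deg) = 0.5736, sin(55 deg) = 0.8192
  joint[1] = (0.0000, 0.0000) + 2.5 * (0.5736, 0.8192) = (0.0000 + 1.4339, 0.0000 + 2.0479) = (1.4339, 2.0479)
link 1: phi[1] = 55 + 0 = 55 deg
  cos(55 deg) = 0.5736, sin(55 deg) = 0.8192
  joint[2] = (1.4339, 2.0479) + 9.8 * (0.5736, 0.8192) = (1.4339 + 5.6210, 2.0479 + 8.0277) = (7.0550, 10.0756)
link 2: phi[2] = 55 + 0 + 50 = 105 deg
  cos(105 deg) = -0.2588, sin(105 deg) = 0.9659
  joint[3] = (7.0550, 10.0756) + 2.4 * (-0.2588, 0.9659) = (7.0550 + -0.6212, 10.0756 + 2.3182) = (6.4338, 12.3938)
End effector: (6.4338, 12.3938)

Answer: 6.4338 12.3938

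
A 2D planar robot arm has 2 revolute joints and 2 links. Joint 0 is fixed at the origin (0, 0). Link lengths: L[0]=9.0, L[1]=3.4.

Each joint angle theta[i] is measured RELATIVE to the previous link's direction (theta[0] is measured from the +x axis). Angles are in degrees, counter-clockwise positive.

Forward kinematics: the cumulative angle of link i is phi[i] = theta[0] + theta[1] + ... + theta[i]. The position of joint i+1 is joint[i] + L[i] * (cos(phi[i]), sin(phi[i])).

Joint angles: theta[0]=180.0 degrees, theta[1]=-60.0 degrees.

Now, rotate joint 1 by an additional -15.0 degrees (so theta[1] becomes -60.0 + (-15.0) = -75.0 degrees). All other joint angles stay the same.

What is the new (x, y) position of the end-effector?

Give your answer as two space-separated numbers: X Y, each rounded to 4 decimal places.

joint[0] = (0.0000, 0.0000)  (base)
link 0: phi[0] = 180 = 180 deg
  cos(180 deg) = -1.0000, sin(180 deg) = 0.0000
  joint[1] = (0.0000, 0.0000) + 9 * (-1.0000, 0.0000) = (0.0000 + -9.0000, 0.0000 + 0.0000) = (-9.0000, 0.0000)
link 1: phi[1] = 180 + -75 = 105 deg
  cos(105 deg) = -0.2588, sin(105 deg) = 0.9659
  joint[2] = (-9.0000, 0.0000) + 3.4 * (-0.2588, 0.9659) = (-9.0000 + -0.8800, 0.0000 + 3.2841) = (-9.8800, 3.2841)
End effector: (-9.8800, 3.2841)

Answer: -9.8800 3.2841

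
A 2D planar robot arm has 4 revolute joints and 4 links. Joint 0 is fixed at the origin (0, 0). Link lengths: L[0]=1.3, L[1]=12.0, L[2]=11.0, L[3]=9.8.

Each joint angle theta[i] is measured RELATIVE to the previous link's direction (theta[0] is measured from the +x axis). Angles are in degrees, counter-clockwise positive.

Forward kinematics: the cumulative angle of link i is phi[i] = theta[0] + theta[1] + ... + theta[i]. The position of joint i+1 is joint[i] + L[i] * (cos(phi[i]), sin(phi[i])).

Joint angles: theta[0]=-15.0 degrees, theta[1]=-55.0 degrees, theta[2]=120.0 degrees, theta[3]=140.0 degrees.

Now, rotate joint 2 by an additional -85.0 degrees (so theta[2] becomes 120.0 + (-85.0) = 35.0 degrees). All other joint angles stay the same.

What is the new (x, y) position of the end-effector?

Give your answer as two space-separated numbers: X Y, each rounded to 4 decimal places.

joint[0] = (0.0000, 0.0000)  (base)
link 0: phi[0] = -15 = -15 deg
  cos(-15 deg) = 0.9659, sin(-15 deg) = -0.2588
  joint[1] = (0.0000, 0.0000) + 1.3 * (0.9659, -0.2588) = (0.0000 + 1.2557, 0.0000 + -0.3365) = (1.2557, -0.3365)
link 1: phi[1] = -15 + -55 = -70 deg
  cos(-70 deg) = 0.3420, sin(-70 deg) = -0.9397
  joint[2] = (1.2557, -0.3365) + 12 * (0.3420, -0.9397) = (1.2557 + 4.1042, -0.3365 + -11.2763) = (5.3599, -11.6128)
link 2: phi[2] = -15 + -55 + 35 = -35 deg
  cos(-35 deg) = 0.8192, sin(-35 deg) = -0.5736
  joint[3] = (5.3599, -11.6128) + 11 * (0.8192, -0.5736) = (5.3599 + 9.0107, -11.6128 + -6.3093) = (14.3706, -17.9221)
link 3: phi[3] = -15 + -55 + 35 + 140 = 105 deg
  cos(105 deg) = -0.2588, sin(105 deg) = 0.9659
  joint[4] = (14.3706, -17.9221) + 9.8 * (-0.2588, 0.9659) = (14.3706 + -2.5364, -17.9221 + 9.4661) = (11.8342, -8.4560)
End effector: (11.8342, -8.4560)

Answer: 11.8342 -8.4560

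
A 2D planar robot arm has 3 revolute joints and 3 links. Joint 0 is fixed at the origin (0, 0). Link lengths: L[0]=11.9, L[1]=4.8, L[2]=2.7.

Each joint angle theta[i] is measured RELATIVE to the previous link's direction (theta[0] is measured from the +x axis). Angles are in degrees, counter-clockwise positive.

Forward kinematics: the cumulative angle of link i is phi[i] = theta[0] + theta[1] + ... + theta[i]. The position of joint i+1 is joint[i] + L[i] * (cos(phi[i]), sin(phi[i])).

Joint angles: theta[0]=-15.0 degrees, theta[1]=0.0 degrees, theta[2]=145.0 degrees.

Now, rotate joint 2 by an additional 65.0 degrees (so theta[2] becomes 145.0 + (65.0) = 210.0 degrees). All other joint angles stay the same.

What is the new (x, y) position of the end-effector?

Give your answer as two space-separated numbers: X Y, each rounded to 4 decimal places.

Answer: 13.5230 -5.0211

Derivation:
joint[0] = (0.0000, 0.0000)  (base)
link 0: phi[0] = -15 = -15 deg
  cos(-15 deg) = 0.9659, sin(-15 deg) = -0.2588
  joint[1] = (0.0000, 0.0000) + 11.9 * (0.9659, -0.2588) = (0.0000 + 11.4945, 0.0000 + -3.0799) = (11.4945, -3.0799)
link 1: phi[1] = -15 + 0 = -15 deg
  cos(-15 deg) = 0.9659, sin(-15 deg) = -0.2588
  joint[2] = (11.4945, -3.0799) + 4.8 * (0.9659, -0.2588) = (11.4945 + 4.6364, -3.0799 + -1.2423) = (16.1310, -4.3223)
link 2: phi[2] = -15 + 0 + 210 = 195 deg
  cos(195 deg) = -0.9659, sin(195 deg) = -0.2588
  joint[3] = (16.1310, -4.3223) + 2.7 * (-0.9659, -0.2588) = (16.1310 + -2.6080, -4.3223 + -0.6988) = (13.5230, -5.0211)
End effector: (13.5230, -5.0211)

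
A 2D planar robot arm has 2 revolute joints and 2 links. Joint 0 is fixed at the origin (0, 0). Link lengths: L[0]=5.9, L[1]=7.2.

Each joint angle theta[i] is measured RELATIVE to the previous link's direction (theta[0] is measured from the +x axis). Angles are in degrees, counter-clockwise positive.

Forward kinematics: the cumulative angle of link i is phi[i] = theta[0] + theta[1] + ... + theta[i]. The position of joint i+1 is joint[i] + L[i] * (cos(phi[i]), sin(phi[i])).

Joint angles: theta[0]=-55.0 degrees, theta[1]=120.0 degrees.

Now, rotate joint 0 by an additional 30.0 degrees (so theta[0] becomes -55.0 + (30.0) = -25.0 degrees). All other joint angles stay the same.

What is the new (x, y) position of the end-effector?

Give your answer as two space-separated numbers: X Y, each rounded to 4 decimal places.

Answer: 4.7197 4.6792

Derivation:
joint[0] = (0.0000, 0.0000)  (base)
link 0: phi[0] = -25 = -25 deg
  cos(-25 deg) = 0.9063, sin(-25 deg) = -0.4226
  joint[1] = (0.0000, 0.0000) + 5.9 * (0.9063, -0.4226) = (0.0000 + 5.3472, 0.0000 + -2.4934) = (5.3472, -2.4934)
link 1: phi[1] = -25 + 120 = 95 deg
  cos(95 deg) = -0.0872, sin(95 deg) = 0.9962
  joint[2] = (5.3472, -2.4934) + 7.2 * (-0.0872, 0.9962) = (5.3472 + -0.6275, -2.4934 + 7.1726) = (4.7197, 4.6792)
End effector: (4.7197, 4.6792)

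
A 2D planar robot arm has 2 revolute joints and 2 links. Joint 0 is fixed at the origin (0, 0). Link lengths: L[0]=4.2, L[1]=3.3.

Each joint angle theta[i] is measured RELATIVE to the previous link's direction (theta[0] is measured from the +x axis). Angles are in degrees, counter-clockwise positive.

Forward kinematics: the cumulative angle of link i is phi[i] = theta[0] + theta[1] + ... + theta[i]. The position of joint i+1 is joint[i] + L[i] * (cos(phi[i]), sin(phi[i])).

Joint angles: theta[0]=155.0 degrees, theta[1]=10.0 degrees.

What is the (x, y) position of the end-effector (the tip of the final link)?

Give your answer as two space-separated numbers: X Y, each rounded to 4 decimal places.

joint[0] = (0.0000, 0.0000)  (base)
link 0: phi[0] = 155 = 155 deg
  cos(155 deg) = -0.9063, sin(155 deg) = 0.4226
  joint[1] = (0.0000, 0.0000) + 4.2 * (-0.9063, 0.4226) = (0.0000 + -3.8065, 0.0000 + 1.7750) = (-3.8065, 1.7750)
link 1: phi[1] = 155 + 10 = 165 deg
  cos(165 deg) = -0.9659, sin(165 deg) = 0.2588
  joint[2] = (-3.8065, 1.7750) + 3.3 * (-0.9659, 0.2588) = (-3.8065 + -3.1876, 1.7750 + 0.8541) = (-6.9940, 2.6291)
End effector: (-6.9940, 2.6291)

Answer: -6.9940 2.6291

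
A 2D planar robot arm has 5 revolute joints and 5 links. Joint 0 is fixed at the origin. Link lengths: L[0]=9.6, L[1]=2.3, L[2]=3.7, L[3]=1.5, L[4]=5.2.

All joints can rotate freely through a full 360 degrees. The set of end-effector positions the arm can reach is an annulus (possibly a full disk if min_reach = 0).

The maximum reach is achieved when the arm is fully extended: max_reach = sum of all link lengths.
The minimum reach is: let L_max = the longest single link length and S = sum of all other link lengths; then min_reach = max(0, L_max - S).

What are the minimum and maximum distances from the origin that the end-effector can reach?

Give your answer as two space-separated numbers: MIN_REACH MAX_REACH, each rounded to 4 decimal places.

Link lengths: [9.6, 2.3, 3.7, 1.5, 5.2]
max_reach = 9.6 + 2.3 + 3.7 + 1.5 + 5.2 = 22.3
L_max = max([9.6, 2.3, 3.7, 1.5, 5.2]) = 9.6
S (sum of others) = 22.3 - 9.6 = 12.7
min_reach = max(0, 9.6 - 12.7) = max(0, -3.1) = 0

Answer: 0.0000 22.3000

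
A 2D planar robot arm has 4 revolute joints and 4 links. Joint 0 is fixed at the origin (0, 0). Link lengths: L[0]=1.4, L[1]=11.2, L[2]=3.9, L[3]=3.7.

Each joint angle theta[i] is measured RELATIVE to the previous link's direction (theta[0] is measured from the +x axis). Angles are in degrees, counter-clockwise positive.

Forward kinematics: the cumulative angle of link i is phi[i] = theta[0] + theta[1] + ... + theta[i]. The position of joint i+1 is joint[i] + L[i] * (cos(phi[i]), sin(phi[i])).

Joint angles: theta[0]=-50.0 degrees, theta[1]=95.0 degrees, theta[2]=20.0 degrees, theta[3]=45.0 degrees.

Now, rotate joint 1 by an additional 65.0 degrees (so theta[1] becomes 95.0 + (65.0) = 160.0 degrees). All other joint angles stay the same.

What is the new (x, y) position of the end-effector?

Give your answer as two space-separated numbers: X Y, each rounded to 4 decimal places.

Answer: -9.1235 12.7621

Derivation:
joint[0] = (0.0000, 0.0000)  (base)
link 0: phi[0] = -50 = -50 deg
  cos(-50 deg) = 0.6428, sin(-50 deg) = -0.7660
  joint[1] = (0.0000, 0.0000) + 1.4 * (0.6428, -0.7660) = (0.0000 + 0.8999, 0.0000 + -1.0725) = (0.8999, -1.0725)
link 1: phi[1] = -50 + 160 = 110 deg
  cos(110 deg) = -0.3420, sin(110 deg) = 0.9397
  joint[2] = (0.8999, -1.0725) + 11.2 * (-0.3420, 0.9397) = (0.8999 + -3.8306, -1.0725 + 10.5246) = (-2.9307, 9.4521)
link 2: phi[2] = -50 + 160 + 20 = 130 deg
  cos(130 deg) = -0.6428, sin(130 deg) = 0.7660
  joint[3] = (-2.9307, 9.4521) + 3.9 * (-0.6428, 0.7660) = (-2.9307 + -2.5069, 9.4521 + 2.9876) = (-5.4376, 12.4397)
link 3: phi[3] = -50 + 160 + 20 + 45 = 175 deg
  cos(175 deg) = -0.9962, sin(175 deg) = 0.0872
  joint[4] = (-5.4376, 12.4397) + 3.7 * (-0.9962, 0.0872) = (-5.4376 + -3.6859, 12.4397 + 0.3225) = (-9.1235, 12.7621)
End effector: (-9.1235, 12.7621)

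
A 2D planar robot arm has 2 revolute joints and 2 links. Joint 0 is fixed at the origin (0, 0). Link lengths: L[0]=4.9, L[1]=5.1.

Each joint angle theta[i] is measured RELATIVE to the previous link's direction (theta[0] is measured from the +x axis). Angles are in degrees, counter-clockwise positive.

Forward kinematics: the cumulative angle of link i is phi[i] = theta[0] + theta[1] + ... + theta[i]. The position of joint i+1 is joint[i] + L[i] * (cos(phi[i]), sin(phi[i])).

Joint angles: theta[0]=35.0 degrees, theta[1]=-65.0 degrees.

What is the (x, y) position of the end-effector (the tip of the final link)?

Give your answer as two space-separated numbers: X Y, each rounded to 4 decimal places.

Answer: 8.4306 0.2605

Derivation:
joint[0] = (0.0000, 0.0000)  (base)
link 0: phi[0] = 35 = 35 deg
  cos(35 deg) = 0.8192, sin(35 deg) = 0.5736
  joint[1] = (0.0000, 0.0000) + 4.9 * (0.8192, 0.5736) = (0.0000 + 4.0138, 0.0000 + 2.8105) = (4.0138, 2.8105)
link 1: phi[1] = 35 + -65 = -30 deg
  cos(-30 deg) = 0.8660, sin(-30 deg) = -0.5000
  joint[2] = (4.0138, 2.8105) + 5.1 * (0.8660, -0.5000) = (4.0138 + 4.4167, 2.8105 + -2.5500) = (8.4306, 0.2605)
End effector: (8.4306, 0.2605)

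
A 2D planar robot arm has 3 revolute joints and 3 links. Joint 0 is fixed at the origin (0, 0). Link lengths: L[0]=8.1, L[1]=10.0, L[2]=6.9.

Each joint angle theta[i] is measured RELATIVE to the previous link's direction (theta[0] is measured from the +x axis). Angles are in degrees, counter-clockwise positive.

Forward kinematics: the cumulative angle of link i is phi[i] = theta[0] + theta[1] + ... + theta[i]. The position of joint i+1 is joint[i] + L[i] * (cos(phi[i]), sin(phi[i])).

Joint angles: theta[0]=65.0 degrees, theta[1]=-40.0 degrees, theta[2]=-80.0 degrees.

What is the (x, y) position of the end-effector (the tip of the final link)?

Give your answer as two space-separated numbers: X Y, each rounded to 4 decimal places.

Answer: 16.4440 5.9151

Derivation:
joint[0] = (0.0000, 0.0000)  (base)
link 0: phi[0] = 65 = 65 deg
  cos(65 deg) = 0.4226, sin(65 deg) = 0.9063
  joint[1] = (0.0000, 0.0000) + 8.1 * (0.4226, 0.9063) = (0.0000 + 3.4232, 0.0000 + 7.3411) = (3.4232, 7.3411)
link 1: phi[1] = 65 + -40 = 25 deg
  cos(25 deg) = 0.9063, sin(25 deg) = 0.4226
  joint[2] = (3.4232, 7.3411) + 10 * (0.9063, 0.4226) = (3.4232 + 9.0631, 7.3411 + 4.2262) = (12.4863, 11.5673)
link 2: phi[2] = 65 + -40 + -80 = -55 deg
  cos(-55 deg) = 0.5736, sin(-55 deg) = -0.8192
  joint[3] = (12.4863, 11.5673) + 6.9 * (0.5736, -0.8192) = (12.4863 + 3.9577, 11.5673 + -5.6521) = (16.4440, 5.9151)
End effector: (16.4440, 5.9151)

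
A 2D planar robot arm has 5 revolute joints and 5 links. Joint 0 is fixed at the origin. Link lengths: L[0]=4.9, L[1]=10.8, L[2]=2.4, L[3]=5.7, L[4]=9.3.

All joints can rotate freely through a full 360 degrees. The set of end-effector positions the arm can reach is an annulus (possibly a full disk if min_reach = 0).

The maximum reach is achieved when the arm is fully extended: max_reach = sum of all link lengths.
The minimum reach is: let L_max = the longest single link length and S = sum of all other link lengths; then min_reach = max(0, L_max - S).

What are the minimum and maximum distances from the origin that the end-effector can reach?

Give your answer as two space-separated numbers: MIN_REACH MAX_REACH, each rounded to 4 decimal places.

Link lengths: [4.9, 10.8, 2.4, 5.7, 9.3]
max_reach = 4.9 + 10.8 + 2.4 + 5.7 + 9.3 = 33.1
L_max = max([4.9, 10.8, 2.4, 5.7, 9.3]) = 10.8
S (sum of others) = 33.1 - 10.8 = 22.3
min_reach = max(0, 10.8 - 22.3) = max(0, -11.5) = 0

Answer: 0.0000 33.1000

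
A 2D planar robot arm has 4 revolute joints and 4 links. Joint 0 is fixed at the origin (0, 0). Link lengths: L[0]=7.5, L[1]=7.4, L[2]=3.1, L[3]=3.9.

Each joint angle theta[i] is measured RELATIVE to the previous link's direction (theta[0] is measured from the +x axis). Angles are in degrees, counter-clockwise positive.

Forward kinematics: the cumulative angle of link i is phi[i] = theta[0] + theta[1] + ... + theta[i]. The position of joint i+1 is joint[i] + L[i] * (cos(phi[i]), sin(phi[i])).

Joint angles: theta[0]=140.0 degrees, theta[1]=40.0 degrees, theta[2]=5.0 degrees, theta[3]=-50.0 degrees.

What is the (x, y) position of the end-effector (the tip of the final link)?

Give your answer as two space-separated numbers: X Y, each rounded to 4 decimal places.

Answer: -18.9913 7.3084

Derivation:
joint[0] = (0.0000, 0.0000)  (base)
link 0: phi[0] = 140 = 140 deg
  cos(140 deg) = -0.7660, sin(140 deg) = 0.6428
  joint[1] = (0.0000, 0.0000) + 7.5 * (-0.7660, 0.6428) = (0.0000 + -5.7453, 0.0000 + 4.8209) = (-5.7453, 4.8209)
link 1: phi[1] = 140 + 40 = 180 deg
  cos(180 deg) = -1.0000, sin(180 deg) = 0.0000
  joint[2] = (-5.7453, 4.8209) + 7.4 * (-1.0000, 0.0000) = (-5.7453 + -7.4000, 4.8209 + 0.0000) = (-13.1453, 4.8209)
link 2: phi[2] = 140 + 40 + 5 = 185 deg
  cos(185 deg) = -0.9962, sin(185 deg) = -0.0872
  joint[3] = (-13.1453, 4.8209) + 3.1 * (-0.9962, -0.0872) = (-13.1453 + -3.0882, 4.8209 + -0.2702) = (-16.2335, 4.5507)
link 3: phi[3] = 140 + 40 + 5 + -50 = 135 deg
  cos(135 deg) = -0.7071, sin(135 deg) = 0.7071
  joint[4] = (-16.2335, 4.5507) + 3.9 * (-0.7071, 0.7071) = (-16.2335 + -2.7577, 4.5507 + 2.7577) = (-18.9913, 7.3084)
End effector: (-18.9913, 7.3084)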